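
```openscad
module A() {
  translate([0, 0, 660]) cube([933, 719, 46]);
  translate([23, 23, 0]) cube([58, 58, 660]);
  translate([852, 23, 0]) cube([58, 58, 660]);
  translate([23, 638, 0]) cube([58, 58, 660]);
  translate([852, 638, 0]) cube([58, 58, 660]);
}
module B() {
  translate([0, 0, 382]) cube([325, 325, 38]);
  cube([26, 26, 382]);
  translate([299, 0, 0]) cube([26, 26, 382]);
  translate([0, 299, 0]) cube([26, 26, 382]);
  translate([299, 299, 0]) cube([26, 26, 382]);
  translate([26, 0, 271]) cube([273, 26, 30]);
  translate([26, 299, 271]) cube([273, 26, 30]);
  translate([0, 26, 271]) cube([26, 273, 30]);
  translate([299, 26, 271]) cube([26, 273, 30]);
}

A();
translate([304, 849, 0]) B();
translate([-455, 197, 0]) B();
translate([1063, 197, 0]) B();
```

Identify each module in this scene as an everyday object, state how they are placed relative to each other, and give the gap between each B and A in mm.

A is a table. B is a stool. Three stools sit around the table at the +y, −x, +x sides. The gap between each stool and the table is 130 mm.

Each stool's nearest face is 130 mm from the table's bounding box.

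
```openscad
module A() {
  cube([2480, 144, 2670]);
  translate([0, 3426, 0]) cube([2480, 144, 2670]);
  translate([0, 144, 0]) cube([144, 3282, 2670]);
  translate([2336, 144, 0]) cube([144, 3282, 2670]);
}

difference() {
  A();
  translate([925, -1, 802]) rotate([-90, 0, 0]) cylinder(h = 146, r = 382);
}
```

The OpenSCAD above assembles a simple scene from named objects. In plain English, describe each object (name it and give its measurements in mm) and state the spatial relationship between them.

A is a box-shaped house frame (walls only): outside footprint 2480×3570 mm, wall height 2670 mm, wall thickness 144 mm. The two y-facing walls run the full x-width; the two x-facing walls fit between the inner faces of the y-facing walls.

The house frame has a circular hole of radius 382 mm through its front wall, centred at (x = 925, z = 802).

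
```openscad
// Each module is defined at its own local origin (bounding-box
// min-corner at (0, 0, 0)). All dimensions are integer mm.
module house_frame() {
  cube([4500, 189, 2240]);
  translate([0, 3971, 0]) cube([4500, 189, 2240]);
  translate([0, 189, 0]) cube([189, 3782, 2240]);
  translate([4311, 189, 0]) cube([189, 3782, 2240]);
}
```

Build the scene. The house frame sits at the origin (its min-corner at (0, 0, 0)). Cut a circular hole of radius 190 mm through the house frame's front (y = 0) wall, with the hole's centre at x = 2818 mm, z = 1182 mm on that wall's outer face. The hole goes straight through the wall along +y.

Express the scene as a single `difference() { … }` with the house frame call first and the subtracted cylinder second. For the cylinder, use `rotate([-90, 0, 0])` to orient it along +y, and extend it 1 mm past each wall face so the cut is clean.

difference() {
  house_frame();
  translate([2818, -1, 1182]) rotate([-90, 0, 0]) cylinder(h = 191, r = 190);
}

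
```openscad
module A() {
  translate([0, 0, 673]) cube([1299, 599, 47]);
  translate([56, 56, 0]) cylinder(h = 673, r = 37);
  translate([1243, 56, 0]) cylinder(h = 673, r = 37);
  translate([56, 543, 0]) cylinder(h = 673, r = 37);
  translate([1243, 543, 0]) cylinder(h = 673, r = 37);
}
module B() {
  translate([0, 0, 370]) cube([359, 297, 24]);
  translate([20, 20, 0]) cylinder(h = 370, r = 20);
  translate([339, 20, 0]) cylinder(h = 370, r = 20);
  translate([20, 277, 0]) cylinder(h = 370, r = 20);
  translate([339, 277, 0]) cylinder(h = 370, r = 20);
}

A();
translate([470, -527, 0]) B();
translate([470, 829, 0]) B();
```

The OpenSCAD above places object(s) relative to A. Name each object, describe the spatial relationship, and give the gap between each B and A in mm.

A is a table. B is a stool. Two stools sit around the table at the −y, +y sides. The gap between each stool and the table is 230 mm.

Each stool's nearest face is 230 mm from the table's bounding box.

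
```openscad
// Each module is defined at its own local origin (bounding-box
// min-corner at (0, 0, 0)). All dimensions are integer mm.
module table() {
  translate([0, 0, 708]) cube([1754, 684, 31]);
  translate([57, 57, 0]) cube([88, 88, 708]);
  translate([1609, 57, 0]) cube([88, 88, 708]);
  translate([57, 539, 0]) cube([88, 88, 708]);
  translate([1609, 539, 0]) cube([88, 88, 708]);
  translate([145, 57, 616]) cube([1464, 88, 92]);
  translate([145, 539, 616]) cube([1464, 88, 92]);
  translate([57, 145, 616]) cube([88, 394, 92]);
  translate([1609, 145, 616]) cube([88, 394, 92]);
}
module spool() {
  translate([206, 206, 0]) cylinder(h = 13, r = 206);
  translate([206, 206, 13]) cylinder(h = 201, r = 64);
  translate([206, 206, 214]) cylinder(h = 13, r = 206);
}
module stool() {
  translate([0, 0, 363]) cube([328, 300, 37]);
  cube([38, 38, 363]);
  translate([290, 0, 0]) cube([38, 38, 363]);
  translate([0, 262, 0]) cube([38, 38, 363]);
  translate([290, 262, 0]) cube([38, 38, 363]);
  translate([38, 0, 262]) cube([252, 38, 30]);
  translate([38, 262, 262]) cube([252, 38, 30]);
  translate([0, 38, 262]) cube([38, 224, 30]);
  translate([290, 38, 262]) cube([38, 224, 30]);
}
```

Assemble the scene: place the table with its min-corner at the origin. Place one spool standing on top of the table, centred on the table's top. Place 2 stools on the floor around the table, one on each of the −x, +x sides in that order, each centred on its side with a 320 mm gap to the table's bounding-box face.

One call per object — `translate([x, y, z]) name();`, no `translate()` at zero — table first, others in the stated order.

table();
translate([671, 136, 739]) spool();
translate([-648, 192, 0]) stool();
translate([2074, 192, 0]) stool();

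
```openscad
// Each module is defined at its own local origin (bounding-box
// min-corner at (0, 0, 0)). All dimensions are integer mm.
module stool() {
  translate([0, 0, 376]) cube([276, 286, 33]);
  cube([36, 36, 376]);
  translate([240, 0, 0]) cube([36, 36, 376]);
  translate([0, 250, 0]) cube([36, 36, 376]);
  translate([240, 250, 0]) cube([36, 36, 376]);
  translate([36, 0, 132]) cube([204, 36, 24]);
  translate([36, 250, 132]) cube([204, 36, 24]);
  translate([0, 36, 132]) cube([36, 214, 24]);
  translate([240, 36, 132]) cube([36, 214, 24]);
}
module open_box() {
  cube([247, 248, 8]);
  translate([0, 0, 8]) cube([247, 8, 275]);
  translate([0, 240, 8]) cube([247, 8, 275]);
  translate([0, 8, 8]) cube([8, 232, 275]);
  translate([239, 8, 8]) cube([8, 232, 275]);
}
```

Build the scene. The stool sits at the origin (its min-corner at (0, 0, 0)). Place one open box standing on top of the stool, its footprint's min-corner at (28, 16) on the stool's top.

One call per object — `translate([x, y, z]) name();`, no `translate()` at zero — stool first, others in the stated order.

stool();
translate([28, 16, 409]) open_box();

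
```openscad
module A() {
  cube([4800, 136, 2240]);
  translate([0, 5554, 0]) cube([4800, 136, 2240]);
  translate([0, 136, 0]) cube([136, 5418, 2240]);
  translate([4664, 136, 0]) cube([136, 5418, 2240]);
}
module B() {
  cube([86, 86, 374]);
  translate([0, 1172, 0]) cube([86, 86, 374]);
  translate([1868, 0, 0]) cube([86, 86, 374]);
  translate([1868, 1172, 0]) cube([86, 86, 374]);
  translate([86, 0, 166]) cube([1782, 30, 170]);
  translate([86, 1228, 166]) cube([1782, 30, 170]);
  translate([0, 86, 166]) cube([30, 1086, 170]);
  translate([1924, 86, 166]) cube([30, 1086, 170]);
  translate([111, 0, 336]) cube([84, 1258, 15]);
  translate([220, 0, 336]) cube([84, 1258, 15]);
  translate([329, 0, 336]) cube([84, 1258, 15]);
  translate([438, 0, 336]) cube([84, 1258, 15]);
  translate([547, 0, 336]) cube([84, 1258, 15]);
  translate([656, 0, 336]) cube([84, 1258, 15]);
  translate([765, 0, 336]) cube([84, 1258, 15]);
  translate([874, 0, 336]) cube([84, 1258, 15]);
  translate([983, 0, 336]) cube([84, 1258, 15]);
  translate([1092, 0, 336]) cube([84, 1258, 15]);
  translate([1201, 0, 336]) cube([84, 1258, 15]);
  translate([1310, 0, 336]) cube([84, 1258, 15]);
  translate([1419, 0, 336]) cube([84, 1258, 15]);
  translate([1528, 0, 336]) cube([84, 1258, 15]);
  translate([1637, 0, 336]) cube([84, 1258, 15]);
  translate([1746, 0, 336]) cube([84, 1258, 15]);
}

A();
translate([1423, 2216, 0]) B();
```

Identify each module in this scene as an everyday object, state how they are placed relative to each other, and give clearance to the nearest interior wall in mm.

A is a house frame. B is a bed frame. The bed frame sits inside the house frame, centred. The clearance to the nearest interior wall is 1287 mm.

Clearances: x = 1287, y = 2080; minimum 1287 mm.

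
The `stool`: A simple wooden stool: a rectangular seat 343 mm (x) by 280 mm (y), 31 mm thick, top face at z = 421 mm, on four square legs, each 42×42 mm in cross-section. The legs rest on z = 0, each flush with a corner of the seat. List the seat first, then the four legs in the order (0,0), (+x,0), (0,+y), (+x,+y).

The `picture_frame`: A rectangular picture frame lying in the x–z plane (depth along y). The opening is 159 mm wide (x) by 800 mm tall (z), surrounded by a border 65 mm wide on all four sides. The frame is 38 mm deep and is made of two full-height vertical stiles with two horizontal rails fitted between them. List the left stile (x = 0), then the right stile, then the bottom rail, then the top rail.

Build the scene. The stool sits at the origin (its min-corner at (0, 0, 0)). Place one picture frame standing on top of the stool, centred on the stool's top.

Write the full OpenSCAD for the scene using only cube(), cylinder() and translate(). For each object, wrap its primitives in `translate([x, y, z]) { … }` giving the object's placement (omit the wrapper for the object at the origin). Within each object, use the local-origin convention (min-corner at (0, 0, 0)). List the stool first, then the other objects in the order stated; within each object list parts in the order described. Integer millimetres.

translate([0, 0, 390]) cube([343, 280, 31]);
cube([42, 42, 390]);
translate([301, 0, 0]) cube([42, 42, 390]);
translate([0, 238, 0]) cube([42, 42, 390]);
translate([301, 238, 0]) cube([42, 42, 390]);
translate([27, 121, 421]) {
  cube([65, 38, 930]);
  translate([224, 0, 0]) cube([65, 38, 930]);
  translate([65, 0, 0]) cube([159, 38, 65]);
  translate([65, 0, 865]) cube([159, 38, 65]);
}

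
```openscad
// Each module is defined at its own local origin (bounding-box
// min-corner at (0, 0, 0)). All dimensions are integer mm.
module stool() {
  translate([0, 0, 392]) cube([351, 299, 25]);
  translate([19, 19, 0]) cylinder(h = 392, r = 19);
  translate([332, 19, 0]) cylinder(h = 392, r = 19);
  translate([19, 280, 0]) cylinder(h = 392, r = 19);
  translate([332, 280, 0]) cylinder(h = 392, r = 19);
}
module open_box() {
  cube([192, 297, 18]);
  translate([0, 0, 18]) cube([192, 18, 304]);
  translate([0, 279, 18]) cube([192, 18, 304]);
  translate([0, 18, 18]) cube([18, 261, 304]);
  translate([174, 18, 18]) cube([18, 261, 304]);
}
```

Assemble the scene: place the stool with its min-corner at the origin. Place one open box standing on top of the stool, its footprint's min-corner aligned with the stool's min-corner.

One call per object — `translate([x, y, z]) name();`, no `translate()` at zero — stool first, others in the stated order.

stool();
translate([0, 0, 417]) open_box();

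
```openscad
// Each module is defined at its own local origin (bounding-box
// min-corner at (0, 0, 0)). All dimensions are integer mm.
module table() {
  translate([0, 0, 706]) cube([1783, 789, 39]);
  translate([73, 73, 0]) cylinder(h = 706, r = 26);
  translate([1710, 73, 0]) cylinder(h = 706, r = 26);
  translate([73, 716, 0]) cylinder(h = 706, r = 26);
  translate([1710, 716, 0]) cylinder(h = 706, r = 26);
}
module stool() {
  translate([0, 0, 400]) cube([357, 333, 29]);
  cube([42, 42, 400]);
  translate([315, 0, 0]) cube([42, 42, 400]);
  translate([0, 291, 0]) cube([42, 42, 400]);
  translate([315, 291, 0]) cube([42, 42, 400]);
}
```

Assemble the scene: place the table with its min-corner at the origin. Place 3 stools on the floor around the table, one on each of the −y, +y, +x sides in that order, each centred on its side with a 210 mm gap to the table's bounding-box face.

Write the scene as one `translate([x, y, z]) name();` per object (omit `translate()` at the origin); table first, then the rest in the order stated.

table();
translate([713, -543, 0]) stool();
translate([713, 999, 0]) stool();
translate([1993, 228, 0]) stool();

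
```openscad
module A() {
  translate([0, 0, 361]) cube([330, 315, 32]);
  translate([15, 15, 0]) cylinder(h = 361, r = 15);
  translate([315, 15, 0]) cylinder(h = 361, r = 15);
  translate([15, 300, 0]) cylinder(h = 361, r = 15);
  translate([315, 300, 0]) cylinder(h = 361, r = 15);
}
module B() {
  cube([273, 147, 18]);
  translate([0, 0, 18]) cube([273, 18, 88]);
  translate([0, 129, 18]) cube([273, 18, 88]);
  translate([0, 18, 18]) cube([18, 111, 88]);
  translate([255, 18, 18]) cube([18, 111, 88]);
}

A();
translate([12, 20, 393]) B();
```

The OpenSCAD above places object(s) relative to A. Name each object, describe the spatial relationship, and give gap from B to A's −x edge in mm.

The open box's min-x is at 12; the stool's min-x is 0; gap = 12 mm.

A is a stool. B is an open box. The open box is on top of the stool. The gap from the open box to the stool's −x edge is 12 mm.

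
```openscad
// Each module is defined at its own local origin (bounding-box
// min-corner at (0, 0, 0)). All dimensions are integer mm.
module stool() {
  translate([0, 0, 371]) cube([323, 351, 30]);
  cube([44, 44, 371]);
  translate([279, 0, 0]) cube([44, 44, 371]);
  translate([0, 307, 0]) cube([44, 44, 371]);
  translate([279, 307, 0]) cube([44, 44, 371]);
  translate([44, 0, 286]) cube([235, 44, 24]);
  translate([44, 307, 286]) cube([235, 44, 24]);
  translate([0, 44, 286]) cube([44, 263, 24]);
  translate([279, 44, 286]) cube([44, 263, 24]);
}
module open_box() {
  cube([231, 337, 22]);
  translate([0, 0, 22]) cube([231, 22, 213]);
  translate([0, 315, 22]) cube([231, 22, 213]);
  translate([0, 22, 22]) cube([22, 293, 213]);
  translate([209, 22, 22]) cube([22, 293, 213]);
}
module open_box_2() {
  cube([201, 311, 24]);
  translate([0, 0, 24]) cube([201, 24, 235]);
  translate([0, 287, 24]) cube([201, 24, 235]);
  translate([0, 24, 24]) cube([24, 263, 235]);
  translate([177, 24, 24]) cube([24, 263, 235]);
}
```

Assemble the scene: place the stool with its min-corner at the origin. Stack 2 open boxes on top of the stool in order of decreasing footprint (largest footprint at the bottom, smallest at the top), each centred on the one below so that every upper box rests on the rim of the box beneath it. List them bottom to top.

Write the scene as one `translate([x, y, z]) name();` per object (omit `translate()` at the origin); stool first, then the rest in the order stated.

stool();
translate([46, 7, 401]) open_box();
translate([61, 20, 636]) open_box_2();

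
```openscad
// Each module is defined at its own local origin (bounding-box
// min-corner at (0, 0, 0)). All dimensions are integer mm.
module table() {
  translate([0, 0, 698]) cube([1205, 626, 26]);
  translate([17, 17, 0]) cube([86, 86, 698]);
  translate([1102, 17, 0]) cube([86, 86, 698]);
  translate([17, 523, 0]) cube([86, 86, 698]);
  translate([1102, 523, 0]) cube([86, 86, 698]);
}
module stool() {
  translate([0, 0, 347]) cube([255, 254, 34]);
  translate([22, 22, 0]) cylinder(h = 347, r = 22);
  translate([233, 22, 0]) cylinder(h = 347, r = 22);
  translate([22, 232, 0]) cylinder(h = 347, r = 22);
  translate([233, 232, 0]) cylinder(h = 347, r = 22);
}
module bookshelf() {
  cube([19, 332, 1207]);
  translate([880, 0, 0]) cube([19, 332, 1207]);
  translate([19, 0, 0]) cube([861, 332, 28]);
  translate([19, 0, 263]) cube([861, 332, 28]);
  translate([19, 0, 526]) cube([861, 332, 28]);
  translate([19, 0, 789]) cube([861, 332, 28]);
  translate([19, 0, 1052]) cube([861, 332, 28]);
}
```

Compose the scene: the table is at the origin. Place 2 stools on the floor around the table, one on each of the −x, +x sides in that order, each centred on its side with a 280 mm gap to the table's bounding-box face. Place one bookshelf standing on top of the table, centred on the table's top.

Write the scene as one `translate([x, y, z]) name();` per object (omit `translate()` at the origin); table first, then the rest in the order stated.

table();
translate([-535, 186, 0]) stool();
translate([1485, 186, 0]) stool();
translate([153, 147, 724]) bookshelf();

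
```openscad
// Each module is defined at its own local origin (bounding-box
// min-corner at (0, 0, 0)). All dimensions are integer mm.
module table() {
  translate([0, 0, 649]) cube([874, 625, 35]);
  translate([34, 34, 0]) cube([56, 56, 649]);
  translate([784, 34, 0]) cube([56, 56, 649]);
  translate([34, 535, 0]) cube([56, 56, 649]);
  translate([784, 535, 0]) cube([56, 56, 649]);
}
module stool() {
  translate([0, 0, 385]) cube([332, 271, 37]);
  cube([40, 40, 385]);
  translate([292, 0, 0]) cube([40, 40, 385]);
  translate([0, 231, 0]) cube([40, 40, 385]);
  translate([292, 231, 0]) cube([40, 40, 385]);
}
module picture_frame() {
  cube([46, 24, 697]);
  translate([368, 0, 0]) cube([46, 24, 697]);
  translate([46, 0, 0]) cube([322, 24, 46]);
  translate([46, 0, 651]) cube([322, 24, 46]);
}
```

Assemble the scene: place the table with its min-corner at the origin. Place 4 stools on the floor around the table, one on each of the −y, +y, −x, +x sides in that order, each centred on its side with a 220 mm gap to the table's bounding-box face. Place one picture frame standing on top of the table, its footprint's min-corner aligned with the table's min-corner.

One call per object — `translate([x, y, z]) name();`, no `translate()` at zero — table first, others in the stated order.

table();
translate([271, -491, 0]) stool();
translate([271, 845, 0]) stool();
translate([-552, 177, 0]) stool();
translate([1094, 177, 0]) stool();
translate([0, 0, 684]) picture_frame();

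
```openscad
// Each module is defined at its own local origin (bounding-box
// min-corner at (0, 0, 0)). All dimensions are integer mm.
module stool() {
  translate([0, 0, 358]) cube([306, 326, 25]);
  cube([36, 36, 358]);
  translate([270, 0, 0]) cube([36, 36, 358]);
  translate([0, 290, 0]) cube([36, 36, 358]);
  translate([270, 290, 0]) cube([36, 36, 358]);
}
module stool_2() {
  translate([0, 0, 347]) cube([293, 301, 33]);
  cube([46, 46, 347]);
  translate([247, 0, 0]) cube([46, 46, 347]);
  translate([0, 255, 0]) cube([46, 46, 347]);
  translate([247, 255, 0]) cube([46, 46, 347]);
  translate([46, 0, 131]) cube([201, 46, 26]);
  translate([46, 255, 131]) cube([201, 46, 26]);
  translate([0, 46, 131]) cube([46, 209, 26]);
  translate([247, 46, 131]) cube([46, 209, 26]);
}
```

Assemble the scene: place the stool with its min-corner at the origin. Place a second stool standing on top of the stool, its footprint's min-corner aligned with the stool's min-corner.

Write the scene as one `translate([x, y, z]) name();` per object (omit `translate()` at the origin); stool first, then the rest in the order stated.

stool();
translate([0, 0, 383]) stool_2();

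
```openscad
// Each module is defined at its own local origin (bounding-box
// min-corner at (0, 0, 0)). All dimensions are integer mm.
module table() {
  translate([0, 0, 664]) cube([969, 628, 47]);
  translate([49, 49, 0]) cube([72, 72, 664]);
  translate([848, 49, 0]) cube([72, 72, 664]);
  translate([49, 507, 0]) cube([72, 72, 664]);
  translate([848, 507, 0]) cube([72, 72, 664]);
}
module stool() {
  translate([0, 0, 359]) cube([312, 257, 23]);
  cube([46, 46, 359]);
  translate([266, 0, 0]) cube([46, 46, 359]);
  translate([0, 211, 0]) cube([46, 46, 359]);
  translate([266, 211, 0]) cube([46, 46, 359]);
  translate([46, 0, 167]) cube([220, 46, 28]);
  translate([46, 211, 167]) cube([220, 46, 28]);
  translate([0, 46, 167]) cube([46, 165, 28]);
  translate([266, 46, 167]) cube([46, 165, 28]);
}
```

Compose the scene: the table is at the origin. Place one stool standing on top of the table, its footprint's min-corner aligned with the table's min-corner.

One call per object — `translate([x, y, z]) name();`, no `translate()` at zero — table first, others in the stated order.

table();
translate([0, 0, 711]) stool();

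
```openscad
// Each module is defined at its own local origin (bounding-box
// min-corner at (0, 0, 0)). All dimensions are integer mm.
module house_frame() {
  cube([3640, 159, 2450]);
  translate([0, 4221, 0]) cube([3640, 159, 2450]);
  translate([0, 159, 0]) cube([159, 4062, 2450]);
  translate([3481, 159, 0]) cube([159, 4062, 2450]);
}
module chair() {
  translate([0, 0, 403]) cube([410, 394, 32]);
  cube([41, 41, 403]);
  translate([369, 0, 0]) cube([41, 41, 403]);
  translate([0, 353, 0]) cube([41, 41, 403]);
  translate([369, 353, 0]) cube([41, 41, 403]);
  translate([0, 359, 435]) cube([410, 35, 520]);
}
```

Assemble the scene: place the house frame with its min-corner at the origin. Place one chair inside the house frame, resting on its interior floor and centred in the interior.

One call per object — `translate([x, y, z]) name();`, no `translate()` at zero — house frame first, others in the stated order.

house_frame();
translate([1615, 1993, 0]) chair();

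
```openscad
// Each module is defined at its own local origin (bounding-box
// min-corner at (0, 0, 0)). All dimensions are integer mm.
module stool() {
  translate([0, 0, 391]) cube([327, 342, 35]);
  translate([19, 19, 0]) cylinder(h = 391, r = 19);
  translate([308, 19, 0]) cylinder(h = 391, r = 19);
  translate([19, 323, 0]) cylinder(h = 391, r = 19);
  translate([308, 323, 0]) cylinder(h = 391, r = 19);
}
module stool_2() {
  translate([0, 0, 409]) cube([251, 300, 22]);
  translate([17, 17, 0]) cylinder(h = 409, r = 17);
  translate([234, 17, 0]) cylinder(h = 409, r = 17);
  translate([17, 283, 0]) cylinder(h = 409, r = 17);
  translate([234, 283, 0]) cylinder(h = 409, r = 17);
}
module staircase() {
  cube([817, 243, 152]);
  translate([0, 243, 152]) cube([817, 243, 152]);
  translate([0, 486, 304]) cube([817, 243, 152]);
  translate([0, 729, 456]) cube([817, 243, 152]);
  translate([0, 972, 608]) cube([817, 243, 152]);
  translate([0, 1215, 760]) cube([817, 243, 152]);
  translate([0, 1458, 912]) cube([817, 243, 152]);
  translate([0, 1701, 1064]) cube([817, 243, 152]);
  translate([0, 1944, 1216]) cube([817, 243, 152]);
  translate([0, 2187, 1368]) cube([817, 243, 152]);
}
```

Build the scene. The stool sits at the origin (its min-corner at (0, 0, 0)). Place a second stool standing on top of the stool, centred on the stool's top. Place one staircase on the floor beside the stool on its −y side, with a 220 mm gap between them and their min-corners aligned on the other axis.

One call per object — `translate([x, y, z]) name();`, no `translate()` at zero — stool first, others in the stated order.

stool();
translate([38, 21, 426]) stool_2();
translate([0, -2650, 0]) staircase();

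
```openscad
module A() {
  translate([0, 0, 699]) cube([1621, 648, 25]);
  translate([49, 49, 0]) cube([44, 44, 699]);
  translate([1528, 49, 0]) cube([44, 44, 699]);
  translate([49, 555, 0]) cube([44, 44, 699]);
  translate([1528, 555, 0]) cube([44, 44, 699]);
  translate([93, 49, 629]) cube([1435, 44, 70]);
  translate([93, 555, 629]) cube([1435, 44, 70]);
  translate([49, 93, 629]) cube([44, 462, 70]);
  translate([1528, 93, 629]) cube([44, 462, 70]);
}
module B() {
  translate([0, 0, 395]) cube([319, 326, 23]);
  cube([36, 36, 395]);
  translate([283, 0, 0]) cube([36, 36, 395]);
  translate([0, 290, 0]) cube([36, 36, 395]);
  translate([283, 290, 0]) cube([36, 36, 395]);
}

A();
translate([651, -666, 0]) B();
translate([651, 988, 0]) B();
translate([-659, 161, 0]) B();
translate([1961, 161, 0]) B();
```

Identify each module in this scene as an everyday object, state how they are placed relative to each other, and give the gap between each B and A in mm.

Each stool's nearest face is 340 mm from the table's bounding box.

A is a table. B is a stool. Four stools sit around the table at the −y, +y, −x, +x sides. The gap between each stool and the table is 340 mm.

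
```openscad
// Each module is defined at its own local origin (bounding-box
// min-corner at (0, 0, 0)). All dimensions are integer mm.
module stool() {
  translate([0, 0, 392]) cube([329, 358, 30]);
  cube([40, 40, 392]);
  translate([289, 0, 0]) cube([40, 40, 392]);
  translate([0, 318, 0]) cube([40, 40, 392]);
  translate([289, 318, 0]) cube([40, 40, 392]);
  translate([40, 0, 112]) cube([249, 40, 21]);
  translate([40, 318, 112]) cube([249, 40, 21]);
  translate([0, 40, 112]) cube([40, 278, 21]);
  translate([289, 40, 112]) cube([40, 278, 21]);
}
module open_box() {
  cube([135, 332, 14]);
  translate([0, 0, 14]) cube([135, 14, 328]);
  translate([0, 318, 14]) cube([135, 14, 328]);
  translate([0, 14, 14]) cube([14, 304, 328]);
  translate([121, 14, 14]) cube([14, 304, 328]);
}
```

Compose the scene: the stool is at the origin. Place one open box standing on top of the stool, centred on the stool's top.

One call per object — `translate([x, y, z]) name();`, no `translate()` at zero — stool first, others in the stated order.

stool();
translate([97, 13, 422]) open_box();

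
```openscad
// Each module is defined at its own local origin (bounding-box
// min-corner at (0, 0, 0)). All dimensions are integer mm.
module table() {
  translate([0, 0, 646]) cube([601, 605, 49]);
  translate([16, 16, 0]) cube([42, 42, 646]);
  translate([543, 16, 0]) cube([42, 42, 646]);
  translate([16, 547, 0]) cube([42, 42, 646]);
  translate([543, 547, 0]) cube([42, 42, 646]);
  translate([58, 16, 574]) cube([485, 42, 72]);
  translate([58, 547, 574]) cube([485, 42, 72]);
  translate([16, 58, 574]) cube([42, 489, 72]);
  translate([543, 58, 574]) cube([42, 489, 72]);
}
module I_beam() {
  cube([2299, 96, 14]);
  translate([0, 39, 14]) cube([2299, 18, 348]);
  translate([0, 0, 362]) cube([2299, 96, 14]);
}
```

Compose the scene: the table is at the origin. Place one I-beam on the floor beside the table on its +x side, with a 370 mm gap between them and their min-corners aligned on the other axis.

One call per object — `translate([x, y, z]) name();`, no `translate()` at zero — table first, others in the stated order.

table();
translate([971, 0, 0]) I_beam();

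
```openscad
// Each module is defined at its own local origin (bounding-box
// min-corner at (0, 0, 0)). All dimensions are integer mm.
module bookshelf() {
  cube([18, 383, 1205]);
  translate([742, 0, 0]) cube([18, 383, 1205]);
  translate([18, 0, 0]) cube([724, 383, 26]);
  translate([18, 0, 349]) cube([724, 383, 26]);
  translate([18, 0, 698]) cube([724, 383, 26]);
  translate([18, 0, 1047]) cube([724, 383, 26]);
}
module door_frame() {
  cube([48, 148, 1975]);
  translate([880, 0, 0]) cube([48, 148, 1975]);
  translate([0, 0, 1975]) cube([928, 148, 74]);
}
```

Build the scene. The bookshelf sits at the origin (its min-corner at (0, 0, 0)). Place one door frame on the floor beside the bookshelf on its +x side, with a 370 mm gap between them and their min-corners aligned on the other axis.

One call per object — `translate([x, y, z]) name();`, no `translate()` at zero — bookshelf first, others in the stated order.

bookshelf();
translate([1130, 0, 0]) door_frame();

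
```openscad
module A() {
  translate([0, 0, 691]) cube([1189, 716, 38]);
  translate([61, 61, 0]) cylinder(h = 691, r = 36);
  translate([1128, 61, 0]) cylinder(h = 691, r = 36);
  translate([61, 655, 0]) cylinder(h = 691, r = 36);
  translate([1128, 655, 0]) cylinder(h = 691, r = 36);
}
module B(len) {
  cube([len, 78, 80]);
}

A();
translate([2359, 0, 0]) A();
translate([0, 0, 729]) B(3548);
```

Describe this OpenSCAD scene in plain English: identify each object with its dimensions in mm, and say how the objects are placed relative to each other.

A is a rectangular dining table. The top is 1189×716×38 mm with its upper surface at z = 729 mm. It stands on four round legs of 72 mm diameter, each leg's bounding box inset 25 mm from the nearest pair of top edges, running from the floor to the underside of the top.

B is a rectangular beam 3548 mm long (x), 78 mm deep (y), 80 mm thick (z).

The beam spans the tops of two tables placed 1170 mm apart, resting at z = 729 mm.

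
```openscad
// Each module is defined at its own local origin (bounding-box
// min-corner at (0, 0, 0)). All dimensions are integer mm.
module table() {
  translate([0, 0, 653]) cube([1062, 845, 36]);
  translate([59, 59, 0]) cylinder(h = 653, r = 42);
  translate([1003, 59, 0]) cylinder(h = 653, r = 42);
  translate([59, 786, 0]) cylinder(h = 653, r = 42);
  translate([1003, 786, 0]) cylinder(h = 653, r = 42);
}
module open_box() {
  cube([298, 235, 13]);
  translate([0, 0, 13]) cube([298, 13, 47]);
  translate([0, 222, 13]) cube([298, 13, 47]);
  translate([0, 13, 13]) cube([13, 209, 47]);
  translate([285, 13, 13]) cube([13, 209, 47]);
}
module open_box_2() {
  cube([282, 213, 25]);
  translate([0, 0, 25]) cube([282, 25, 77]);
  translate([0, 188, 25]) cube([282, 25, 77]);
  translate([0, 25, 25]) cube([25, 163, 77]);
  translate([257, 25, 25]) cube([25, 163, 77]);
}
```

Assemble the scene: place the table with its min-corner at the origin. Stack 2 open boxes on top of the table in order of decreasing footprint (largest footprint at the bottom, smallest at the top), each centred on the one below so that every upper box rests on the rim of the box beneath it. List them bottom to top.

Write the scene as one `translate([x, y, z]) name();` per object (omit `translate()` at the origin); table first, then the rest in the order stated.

table();
translate([382, 305, 689]) open_box();
translate([390, 316, 749]) open_box_2();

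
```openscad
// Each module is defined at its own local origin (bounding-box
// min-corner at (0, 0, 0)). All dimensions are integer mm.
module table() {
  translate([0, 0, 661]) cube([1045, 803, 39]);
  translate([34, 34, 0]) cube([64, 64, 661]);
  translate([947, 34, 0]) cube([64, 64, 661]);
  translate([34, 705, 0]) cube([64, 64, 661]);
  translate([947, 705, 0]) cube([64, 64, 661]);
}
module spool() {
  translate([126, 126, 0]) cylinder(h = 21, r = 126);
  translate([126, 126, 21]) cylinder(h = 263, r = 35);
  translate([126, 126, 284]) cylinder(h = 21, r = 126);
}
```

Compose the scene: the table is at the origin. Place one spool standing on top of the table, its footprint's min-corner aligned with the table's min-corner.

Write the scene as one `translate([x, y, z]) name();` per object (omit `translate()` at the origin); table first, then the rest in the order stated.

table();
translate([0, 0, 700]) spool();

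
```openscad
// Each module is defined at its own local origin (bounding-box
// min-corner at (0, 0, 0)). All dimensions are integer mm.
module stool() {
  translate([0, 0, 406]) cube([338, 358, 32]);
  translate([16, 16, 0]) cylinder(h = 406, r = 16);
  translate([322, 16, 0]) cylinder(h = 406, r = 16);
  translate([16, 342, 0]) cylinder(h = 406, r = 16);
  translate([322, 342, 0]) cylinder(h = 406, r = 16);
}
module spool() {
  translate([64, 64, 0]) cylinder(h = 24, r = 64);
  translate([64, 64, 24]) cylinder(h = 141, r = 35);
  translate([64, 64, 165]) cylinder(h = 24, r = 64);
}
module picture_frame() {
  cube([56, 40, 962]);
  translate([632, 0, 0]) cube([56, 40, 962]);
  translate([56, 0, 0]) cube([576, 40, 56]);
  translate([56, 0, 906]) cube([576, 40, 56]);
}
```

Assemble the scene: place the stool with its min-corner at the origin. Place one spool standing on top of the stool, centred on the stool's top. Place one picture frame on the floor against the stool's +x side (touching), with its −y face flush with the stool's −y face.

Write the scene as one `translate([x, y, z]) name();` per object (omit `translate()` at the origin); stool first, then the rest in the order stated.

stool();
translate([105, 115, 438]) spool();
translate([338, 0, 0]) picture_frame();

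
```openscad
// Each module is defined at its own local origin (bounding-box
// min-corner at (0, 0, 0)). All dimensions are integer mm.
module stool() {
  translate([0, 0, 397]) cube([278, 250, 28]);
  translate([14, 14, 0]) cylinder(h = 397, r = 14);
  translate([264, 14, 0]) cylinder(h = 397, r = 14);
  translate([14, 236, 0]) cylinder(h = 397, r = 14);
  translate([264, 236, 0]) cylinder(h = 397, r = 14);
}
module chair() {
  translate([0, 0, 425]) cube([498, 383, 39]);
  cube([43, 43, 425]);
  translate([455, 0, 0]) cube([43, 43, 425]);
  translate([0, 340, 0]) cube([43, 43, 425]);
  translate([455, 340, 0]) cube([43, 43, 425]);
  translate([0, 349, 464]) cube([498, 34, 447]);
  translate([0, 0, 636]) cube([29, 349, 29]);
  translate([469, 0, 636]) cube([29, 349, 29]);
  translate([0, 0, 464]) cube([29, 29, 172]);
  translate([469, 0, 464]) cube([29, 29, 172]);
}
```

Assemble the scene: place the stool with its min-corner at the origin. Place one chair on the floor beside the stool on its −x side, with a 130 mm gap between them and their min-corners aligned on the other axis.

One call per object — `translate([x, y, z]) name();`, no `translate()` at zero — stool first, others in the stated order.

stool();
translate([-628, 0, 0]) chair();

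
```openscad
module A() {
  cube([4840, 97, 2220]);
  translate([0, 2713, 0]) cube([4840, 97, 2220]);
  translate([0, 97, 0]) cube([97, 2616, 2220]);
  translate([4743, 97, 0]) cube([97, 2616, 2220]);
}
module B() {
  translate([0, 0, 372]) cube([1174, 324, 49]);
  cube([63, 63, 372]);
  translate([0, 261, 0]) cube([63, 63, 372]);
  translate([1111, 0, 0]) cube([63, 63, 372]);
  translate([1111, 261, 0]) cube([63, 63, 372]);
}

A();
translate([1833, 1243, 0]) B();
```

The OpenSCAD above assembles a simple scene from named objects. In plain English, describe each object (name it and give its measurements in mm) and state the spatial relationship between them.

A is a box-shaped house frame (walls only): outside footprint 4840×2810 mm, wall height 2220 mm, wall thickness 97 mm. The two y-facing walls run the full x-width; the two x-facing walls fit between the inner faces of the y-facing walls.

B is a bench: a 1174×324 mm seat slab, 49 mm thick, top at z = 421 mm, on four 63×63 mm square legs flush with the seat corners and standing on z = 0.

The bench sits inside the house frame, centred.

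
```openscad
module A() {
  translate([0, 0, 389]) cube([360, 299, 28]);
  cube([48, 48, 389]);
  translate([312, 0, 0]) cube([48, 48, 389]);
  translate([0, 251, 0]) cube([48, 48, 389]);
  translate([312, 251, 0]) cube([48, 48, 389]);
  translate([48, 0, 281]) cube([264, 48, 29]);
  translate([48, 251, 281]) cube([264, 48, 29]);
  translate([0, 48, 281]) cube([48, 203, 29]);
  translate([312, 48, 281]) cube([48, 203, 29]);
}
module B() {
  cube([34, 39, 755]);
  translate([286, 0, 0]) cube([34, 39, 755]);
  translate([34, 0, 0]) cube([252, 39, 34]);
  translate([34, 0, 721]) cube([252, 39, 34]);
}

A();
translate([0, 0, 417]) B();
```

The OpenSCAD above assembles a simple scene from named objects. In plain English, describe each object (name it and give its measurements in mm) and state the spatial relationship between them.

A is a simple wooden stool: a rectangular seat 360 mm (x) by 299 mm (y), 28 mm thick, top face at z = 417 mm, on four square legs, each 48×48 mm in cross-section. The legs rest on z = 0, each flush with a corner of the seat. Four stretchers, 48 mm wide and 29 mm tall, connect adjacent legs with their undersides at z = 281 mm, each running between the inner faces of the legs it joins and aligned with the legs' outer faces on the other axis.

B is a rectangular picture frame lying in the x–z plane (depth along y). The opening is 252 mm wide (x) by 687 mm tall (z), surrounded by a border 34 mm wide on all four sides. The frame is 39 mm deep and is made of two full-height vertical stiles with two horizontal rails fitted between them.

The picture frame is on top of the stool.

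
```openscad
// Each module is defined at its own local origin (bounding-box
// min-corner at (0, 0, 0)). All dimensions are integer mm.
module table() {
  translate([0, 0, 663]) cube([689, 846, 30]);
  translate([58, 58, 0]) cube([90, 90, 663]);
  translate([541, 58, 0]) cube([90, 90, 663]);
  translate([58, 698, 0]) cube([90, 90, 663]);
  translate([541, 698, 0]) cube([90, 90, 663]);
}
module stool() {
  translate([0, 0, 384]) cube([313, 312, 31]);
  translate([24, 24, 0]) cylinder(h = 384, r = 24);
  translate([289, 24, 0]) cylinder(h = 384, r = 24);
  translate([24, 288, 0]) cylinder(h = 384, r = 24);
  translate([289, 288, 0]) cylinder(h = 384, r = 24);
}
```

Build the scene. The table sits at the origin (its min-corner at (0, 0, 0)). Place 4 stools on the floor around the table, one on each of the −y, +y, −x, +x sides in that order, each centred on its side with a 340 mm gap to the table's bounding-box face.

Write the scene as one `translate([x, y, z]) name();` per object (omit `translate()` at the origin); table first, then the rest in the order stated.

table();
translate([188, -652, 0]) stool();
translate([188, 1186, 0]) stool();
translate([-653, 267, 0]) stool();
translate([1029, 267, 0]) stool();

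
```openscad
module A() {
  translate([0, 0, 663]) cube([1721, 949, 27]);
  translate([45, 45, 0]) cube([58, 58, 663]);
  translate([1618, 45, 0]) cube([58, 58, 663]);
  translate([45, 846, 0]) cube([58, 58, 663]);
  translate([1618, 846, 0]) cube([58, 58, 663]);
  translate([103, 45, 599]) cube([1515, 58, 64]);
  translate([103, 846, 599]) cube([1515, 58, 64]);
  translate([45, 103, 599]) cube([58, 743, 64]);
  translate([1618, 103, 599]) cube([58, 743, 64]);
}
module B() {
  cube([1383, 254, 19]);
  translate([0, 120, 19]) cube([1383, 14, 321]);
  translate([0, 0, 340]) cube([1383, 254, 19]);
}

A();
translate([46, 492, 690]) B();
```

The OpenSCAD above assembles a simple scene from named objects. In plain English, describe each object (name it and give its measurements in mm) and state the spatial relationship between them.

A is a table: top 1721 mm (x) × 949 mm (y), 27 mm thick, upper face at z = 690 mm, on four 58×58 mm square legs, each inset 45 mm from the nearest pair of top edges, running from z = 0 to the bottom of the top. Four apron rails, 58 mm thick and 64 mm tall, run between adjacent legs with their top edges flush with the underside of the top and their outer faces flush with the legs' outer faces.

B is an I-beam lying along x, 1383 mm long. Overall section height 359 mm. Two flanges 254 mm wide (y) and 19 mm thick, one on the floor and one at the top; a web 14 mm thick runs between them, centred on the flange width.

The I-beam is on top of the table.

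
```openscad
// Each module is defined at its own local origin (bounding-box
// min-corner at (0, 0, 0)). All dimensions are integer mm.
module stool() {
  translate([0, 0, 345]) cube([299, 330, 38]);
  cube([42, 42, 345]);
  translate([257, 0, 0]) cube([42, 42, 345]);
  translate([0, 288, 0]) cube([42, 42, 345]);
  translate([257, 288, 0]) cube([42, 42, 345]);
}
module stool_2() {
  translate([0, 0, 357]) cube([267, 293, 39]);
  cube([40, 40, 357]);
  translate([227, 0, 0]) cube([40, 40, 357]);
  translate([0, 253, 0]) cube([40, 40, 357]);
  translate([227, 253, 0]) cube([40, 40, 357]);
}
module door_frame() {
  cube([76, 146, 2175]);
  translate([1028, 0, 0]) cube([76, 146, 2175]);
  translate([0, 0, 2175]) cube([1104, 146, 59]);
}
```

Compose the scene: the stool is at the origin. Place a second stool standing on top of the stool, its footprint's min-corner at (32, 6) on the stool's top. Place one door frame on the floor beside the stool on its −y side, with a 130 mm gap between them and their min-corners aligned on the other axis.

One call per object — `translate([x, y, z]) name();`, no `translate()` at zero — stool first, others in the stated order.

stool();
translate([32, 6, 383]) stool_2();
translate([0, -276, 0]) door_frame();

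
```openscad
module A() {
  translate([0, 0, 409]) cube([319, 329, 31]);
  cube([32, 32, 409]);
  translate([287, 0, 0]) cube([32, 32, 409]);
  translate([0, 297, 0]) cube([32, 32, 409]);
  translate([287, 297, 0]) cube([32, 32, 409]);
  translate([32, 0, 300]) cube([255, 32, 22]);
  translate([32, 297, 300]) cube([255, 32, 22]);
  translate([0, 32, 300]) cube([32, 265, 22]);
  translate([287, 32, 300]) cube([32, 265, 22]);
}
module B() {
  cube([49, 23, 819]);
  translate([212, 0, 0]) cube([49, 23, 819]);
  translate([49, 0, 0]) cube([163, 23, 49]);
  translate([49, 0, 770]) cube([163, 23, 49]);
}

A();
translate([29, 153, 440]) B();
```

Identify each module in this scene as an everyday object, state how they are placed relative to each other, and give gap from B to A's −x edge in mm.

A is a stool. B is a picture frame. The picture frame is on top of the stool, centred. The gap from the picture frame to the stool's −x edge is 29 mm.

The picture frame's min-x is at 29; the stool's min-x is 0; gap = 29 mm.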